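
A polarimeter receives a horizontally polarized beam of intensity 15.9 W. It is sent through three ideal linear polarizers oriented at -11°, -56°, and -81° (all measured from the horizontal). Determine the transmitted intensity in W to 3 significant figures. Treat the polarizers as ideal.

I₁ = 15.9 W · cos²(11°) = 15.32 W.
I₂ = I₁ · cos²(45°) = 15.32 · 0.5 = 7.661 W.
I₃ = I₂ · cos²(25°) = 7.661 · 0.8214 = 6.292 W.

I ≈ 6.29 W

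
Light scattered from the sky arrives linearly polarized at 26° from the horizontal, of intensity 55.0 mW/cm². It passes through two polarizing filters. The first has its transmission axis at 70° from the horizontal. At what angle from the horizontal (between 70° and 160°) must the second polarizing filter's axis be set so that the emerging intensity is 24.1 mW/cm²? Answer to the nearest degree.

θ ≈ 93°

By Malus's law, I₁ = I₀ cos²(70° − 26°) = I₀ cos²(44°) = 0.5174 I₀.
Target fraction: 24.1 / 55.0 mW/cm² = 0.4382 of I₀.
Need I₂/I₀ = 0.4382, so cos²(θ − 70°) = 0.4382 / 0.5174 = 0.8468.
θ − 70° = arccos(√0.8468) = 23.0°, giving θ ≈ 70 + 23.0 = 93.0°.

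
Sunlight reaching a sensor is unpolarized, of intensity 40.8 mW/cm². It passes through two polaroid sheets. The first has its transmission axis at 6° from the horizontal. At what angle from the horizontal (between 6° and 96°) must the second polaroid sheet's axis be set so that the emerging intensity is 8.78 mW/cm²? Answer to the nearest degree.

Unpolarized light through the first polarizer → I₁ = ½ I₀, now polarized at 6°.
Target fraction: 8.78 / 40.8 mW/cm² = 0.2152 of I₀.
Need I₂/I₀ = 0.2152, so cos²(θ − 6°) = 0.2152 / 0.5 = 0.4304.
θ − 6° = arccos(√0.4304) = 49.0°, giving θ ≈ 6 + 49.0 = 55.0°.

θ ≈ 55°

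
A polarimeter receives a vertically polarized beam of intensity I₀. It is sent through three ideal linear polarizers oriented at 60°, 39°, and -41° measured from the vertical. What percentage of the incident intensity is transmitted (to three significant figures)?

≈ 0.657%

I₁ = I₀ cos²(60° − 0°) = I₀ cos²(60°) = 0.25 I₀.
I₂ = I₁ cos²(39° − 60°) = 0.25 I₀ · cos²(21°) = 0.2179 I₀.
I₃ = I₂ cos²(-41° − 39°) = 0.2179 I₀ · cos²(80°) = 0.00657 I₀.
That is 0.657% of the incident intensity.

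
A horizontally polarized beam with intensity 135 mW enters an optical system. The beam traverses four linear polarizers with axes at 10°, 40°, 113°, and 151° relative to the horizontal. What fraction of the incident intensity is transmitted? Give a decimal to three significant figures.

I/I₀ ≈ 0.0386

By Malus's law, I₁ = 135 mW · cos²(10°) = 130.9 mW.
I₂ = I₁ · cos²(30°) = 130.9 · 0.75 = 98.2 mW.
I₃ = I₂ · cos²(73°) = 98.2 · 0.08548 = 8.394 mW.
I₄ = I₃ · cos²(38°) = 8.394 · 0.621 = 5.212 mW.
Transmitted fraction = 0.03861.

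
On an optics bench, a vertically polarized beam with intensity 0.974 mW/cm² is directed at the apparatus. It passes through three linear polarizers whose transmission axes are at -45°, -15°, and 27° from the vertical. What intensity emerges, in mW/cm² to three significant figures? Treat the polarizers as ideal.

By Malus's law, I₁ = 0.974 mW/cm² · cos²(45°) = 0.487 mW/cm².
I₂ = I₁ · cos²(30°) = 0.487 · 0.75 = 0.3653 mW/cm².
I₃ = I₂ · cos²(42°) = 0.3653 · 0.5523 = 0.2017 mW/cm².

I ≈ 0.202 mW/cm²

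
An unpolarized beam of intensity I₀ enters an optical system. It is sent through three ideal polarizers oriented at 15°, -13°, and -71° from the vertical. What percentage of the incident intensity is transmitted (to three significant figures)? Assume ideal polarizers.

Unpolarized light through the first polarizer → I₁ = ½ I₀, now polarized at 15°.
I₂ = I₁ cos²(-13° − 15°) = 0.5 I₀ · cos²(28°) = 0.3898 I₀.
I₃ = I₂ cos²(-71° + 13°) = 0.3898 I₀ · cos²(58°) = 0.1095 I₀.
That is 10.95% of the incident intensity.

≈ 10.9%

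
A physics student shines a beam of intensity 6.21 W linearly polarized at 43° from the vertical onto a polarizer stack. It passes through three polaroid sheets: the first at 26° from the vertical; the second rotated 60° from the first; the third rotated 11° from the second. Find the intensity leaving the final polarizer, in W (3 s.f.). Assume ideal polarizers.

I₁ = 6.21 W · cos²(17°) = 5.679 W.
I₂ = I₁ · cos²(60°) = 5.679 · 0.25 = 1.42 W.
I₃ = I₂ · cos²(11°) = 1.42 · 0.9636 = 1.368 W.

I ≈ 1.37 W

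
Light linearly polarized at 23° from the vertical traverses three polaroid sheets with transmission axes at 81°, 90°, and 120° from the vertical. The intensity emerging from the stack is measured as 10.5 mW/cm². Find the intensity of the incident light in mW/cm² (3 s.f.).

I₁ = I₀ cos²(81° − 23°) = I₀ cos²(58°) = 0.2808 I₀.
I₂ = I₁ cos²(90° − 81°) = 0.2808 I₀ · cos²(9°) = 0.2739 I₀.
I₃ = I₂ cos²(120° − 90°) = 0.2739 I₀ · cos²(30°) = 0.2055 I₀.
So 10.5 mW/cm² = 0.2055 I₀, giving I₀ = 10.5/0.2055 = 51.11 mW/cm².

I₀ ≈ 51.1 mW/cm²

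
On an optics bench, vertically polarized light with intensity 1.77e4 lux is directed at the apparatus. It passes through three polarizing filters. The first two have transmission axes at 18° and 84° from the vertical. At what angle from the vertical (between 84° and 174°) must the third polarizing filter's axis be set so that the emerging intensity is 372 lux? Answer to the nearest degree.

By Malus's law, I₁ = I₀ cos²(18° − 0°) = I₀ cos²(18°) = 0.9045 I₀.
I₂ = I₁ cos²(84° − 18°) = 0.9045 I₀ · cos²(66°) = 0.1496 I₀.
Target fraction: 372 / 1.77e4 lux = 0.02102 of I₀.
Need I₃/I₀ = 0.02102, so cos²(θ − 84°) = 0.02102 / 0.1496 = 0.1405.
θ − 84° = arccos(√0.1405) = 68.0°, giving θ ≈ 84 + 68.0 = 152.0°.

θ ≈ 152°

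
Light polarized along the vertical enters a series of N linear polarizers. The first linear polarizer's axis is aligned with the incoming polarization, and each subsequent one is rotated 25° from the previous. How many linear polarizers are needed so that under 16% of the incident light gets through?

N = 11

First polarizer is aligned with the polarization: full transmission.
Each further stage multiplies by cos²(25°) = 0.8214.
After N polarizers: T = 0.8214^(N−1). Require T < 0.16 ⇒ N−1 > ln(0.16)/ln(0.8214) = 9.31, so N−1 ≥ 10 and N = 11.
Check: N=11 gives T = 0.1398 < 0.16; N=10 gives T = 0.1702.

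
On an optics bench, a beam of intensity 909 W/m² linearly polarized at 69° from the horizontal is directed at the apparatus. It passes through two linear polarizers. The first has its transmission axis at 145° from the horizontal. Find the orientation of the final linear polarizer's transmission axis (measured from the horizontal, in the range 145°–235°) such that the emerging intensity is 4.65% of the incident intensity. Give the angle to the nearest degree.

θ ≈ 172°

By Malus's law, I₁ = I₀ cos²(145° − 69°) = I₀ cos²(76°) = 0.05853 I₀.
Need I₂/I₀ = 0.0465, so cos²(θ − 145°) = 0.0465 / 0.05853 = 0.7945.
θ − 145° = arccos(√0.7945) = 27.0°, giving θ ≈ 145 + 27.0 = 172.0°.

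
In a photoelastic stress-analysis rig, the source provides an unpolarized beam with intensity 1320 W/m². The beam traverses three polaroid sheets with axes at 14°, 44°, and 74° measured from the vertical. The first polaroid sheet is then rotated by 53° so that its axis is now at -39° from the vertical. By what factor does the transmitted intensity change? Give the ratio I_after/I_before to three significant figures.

I_new/I_old ≈ 0.0198

Before rotation:
Unpolarized light through the first polarizer → I₁ = ½ I₀, now polarized at 14°.
I₂ = I₁ cos²(44° − 14°) = 0.5 I₀ · cos²(30°) = 0.375 I₀.
I₃ = I₂ cos²(74° − 44°) = 0.375 I₀ · cos²(30°) = 0.2813 I₀.
After rotation:
Unpolarized light through the first polarizer → I₁ = ½ I₀, now polarized at -39°.
I₂ = I₁ cos²(44° + 39°) = 0.5 I₀ · cos²(83°) = 0.007426 I₀.
I₃ = I₂ cos²(74° − 44°) = 0.007426 I₀ · cos²(30°) = 0.00557 I₀.
Ratio = 0.00557 / 0.2813 = 0.0198.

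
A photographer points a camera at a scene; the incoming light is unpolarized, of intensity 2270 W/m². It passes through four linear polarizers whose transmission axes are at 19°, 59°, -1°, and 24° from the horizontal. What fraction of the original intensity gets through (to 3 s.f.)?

Unpolarized light through the first polarizer → I₁ = 2270 W/m²/2 = 1135 W/m², polarized at 19°.
I₂ = I₁ · cos²(40°) = 1135 · 0.5868 = 666 W/m².
I₃ = I₂ · cos²(60°) = 666 · 0.25 = 166.5 W/m².
I₄ = I₃ · cos²(25°) = 166.5 · 0.8214 = 136.8 W/m².
Transmitted fraction = 0.06025.

I/I₀ ≈ 0.0603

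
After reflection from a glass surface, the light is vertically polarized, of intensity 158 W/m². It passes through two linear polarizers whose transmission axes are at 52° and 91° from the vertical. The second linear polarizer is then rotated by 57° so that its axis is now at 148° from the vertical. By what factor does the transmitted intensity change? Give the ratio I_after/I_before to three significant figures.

Before rotation:
By Malus's law, I₁ = I₀ cos²(52° − 0°) = I₀ cos²(52°) = 0.379 I₀.
I₂ = I₁ cos²(91° − 52°) = 0.379 I₀ · cos²(39°) = 0.2289 I₀.
After rotation:
I₁ = I₀ cos²(52° − 0°) = I₀ cos²(52°) = 0.379 I₀.
Angle between axes 1 and 2: 84°. I₂ = 0.379 I₀ · cos²(84°) = 0.004141 I₀.
Ratio = 0.004141 / 0.2289 = 0.01809.

I_new/I_old ≈ 0.0181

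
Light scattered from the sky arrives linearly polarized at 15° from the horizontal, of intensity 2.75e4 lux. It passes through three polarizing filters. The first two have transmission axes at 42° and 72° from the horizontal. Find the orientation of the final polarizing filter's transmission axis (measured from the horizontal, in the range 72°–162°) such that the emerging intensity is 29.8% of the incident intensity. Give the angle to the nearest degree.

θ ≈ 117°

I₁ = I₀ cos²(42° − 15°) = I₀ cos²(27°) = 0.7939 I₀.
I₂ = I₁ cos²(72° − 42°) = 0.7939 I₀ · cos²(30°) = 0.5954 I₀.
Need I₃/I₀ = 0.298, so cos²(θ − 72°) = 0.298 / 0.5954 = 0.5005.
θ − 72° = arccos(√0.5005) = 45.0°, giving θ ≈ 72 + 45.0 = 117.0°.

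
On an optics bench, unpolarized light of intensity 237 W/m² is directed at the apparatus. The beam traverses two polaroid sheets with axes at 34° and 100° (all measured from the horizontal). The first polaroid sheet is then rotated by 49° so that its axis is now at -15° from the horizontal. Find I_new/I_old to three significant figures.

I_new/I_old ≈ 1.08

Before rotation:
Unpolarized light through the first polarizer → I₁ = ½ I₀, now polarized at 34°.
I₂ = I₁ cos²(100° − 34°) = 0.5 I₀ · cos²(66°) = 0.08272 I₀.
After rotation:
Unpolarized light through the first polarizer → I₁ = ½ I₀, now polarized at -15°.
Angle between axes 1 and 2: 65°. I₂ = 0.5 I₀ · cos²(65°) = 0.0893 I₀.
Ratio = 0.0893 / 0.08272 = 1.08.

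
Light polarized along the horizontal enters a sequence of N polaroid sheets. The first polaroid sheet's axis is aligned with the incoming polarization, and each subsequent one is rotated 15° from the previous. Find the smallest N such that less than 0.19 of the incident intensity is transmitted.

N = 25

First polarizer is aligned with the polarization: full transmission.
Each further stage multiplies by cos²(15°) = 0.933.
After N polarizers: T = 0.933^(N−1). Require T < 0.19 ⇒ N−1 > ln(0.19)/ln(0.933) = 23.95, so N−1 ≥ 24 and N = 25.
Check: N=25 gives T = 0.1894 < 0.19; N=24 gives T = 0.203.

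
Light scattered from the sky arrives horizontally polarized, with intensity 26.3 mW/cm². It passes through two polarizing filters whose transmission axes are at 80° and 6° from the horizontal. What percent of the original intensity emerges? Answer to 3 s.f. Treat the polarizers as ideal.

I₁ = 26.3 mW/cm² · cos²(80°) = 0.793 mW/cm².
I₂ = I₁ · cos²(74°) = 0.793 · 0.07598 = 0.06025 mW/cm².
That is 0.2291% of the incident intensity.

≈ 0.229%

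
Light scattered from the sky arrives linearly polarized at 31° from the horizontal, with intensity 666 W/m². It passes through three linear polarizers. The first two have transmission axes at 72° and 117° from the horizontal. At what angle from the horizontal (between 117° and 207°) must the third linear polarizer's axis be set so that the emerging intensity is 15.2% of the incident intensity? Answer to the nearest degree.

θ ≈ 160°

By Malus's law, I₁ = I₀ cos²(72° − 31°) = I₀ cos²(41°) = 0.5696 I₀.
I₂ = I₁ cos²(117° − 72°) = 0.5696 I₀ · cos²(45°) = 0.2848 I₀.
Need I₃/I₀ = 0.152, so cos²(θ − 117°) = 0.152 / 0.2848 = 0.5337.
θ − 117° = arccos(√0.5337) = 43.1°, giving θ ≈ 117 + 43.1 = 160.1°.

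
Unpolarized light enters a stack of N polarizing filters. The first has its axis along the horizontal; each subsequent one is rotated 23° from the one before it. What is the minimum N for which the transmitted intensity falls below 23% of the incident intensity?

N = 6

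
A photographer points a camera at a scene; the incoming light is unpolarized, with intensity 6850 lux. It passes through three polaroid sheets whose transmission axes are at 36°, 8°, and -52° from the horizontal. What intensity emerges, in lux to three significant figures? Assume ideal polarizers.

I ≈ 668 lux

Unpolarized light through the first polarizer → I₁ = 6850 lux/2 = 3425 lux, polarized at 36°.
I₂ = I₁ · cos²(28°) = 3425 · 0.7796 = 2670 lux.
I₃ = I₂ · cos²(60°) = 2670 · 0.25 = 667.5 lux.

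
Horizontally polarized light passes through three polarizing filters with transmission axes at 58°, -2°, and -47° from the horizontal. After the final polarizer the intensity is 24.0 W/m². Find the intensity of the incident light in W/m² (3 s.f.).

I₀ ≈ 684 W/m²

I₁ = I₀ cos²(58° − 0°) = I₀ cos²(58°) = 0.2808 I₀.
I₂ = I₁ cos²(-2° − 58°) = 0.2808 I₀ · cos²(60°) = 0.0702 I₀.
I₃ = I₂ cos²(-47° + 2°) = 0.0702 I₀ · cos²(45°) = 0.0351 I₀.
So 24.0 W/m² = 0.0351 I₀, giving I₀ = 24.0/0.0351 = 683.7 W/m².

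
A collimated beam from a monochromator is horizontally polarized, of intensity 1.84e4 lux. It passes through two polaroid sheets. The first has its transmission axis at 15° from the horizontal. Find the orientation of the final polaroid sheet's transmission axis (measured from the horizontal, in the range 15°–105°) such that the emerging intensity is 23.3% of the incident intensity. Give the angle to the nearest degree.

I₁ = I₀ cos²(15° − 0°) = I₀ cos²(15°) = 0.933 I₀.
Need I₂/I₀ = 0.233, so cos²(θ − 15°) = 0.233 / 0.933 = 0.2497.
θ − 15° = arccos(√0.2497) = 60.0°, giving θ ≈ 15 + 60.0 = 75.0°.

θ ≈ 75°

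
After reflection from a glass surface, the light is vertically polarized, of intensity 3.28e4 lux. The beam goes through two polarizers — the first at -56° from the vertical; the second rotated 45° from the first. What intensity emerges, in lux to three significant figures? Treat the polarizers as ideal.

I ≈ 5130 lux

I₁ = 3.28e4 lux · cos²(56°) = 1.026e+04 lux.
I₂ = I₁ · cos²(45°) = 1.026e+04 · 0.5 = 5128 lux.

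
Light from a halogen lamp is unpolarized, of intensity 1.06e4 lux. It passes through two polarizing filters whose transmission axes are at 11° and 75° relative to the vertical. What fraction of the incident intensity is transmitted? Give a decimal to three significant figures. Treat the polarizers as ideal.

I/I₀ ≈ 0.0961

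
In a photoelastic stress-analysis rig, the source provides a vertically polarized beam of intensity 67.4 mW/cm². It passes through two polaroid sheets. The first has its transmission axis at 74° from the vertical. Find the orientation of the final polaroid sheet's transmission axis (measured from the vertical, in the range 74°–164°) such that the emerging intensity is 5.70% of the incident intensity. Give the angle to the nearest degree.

By Malus's law, I₁ = I₀ cos²(74° − 0°) = I₀ cos²(74°) = 0.07598 I₀.
Need I₂/I₀ = 0.057, so cos²(θ − 74°) = 0.057 / 0.07598 = 0.7502.
θ − 74° = arccos(√0.7502) = 30.0°, giving θ ≈ 74 + 30.0 = 104.0°.

θ ≈ 104°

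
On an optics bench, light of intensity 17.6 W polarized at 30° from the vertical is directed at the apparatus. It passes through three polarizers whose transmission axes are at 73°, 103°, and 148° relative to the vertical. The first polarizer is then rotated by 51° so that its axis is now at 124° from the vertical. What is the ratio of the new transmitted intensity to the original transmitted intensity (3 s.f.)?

Before rotation:
I₁ = I₀ cos²(73° − 30°) = I₀ cos²(43°) = 0.5349 I₀.
I₂ = I₁ cos²(103° − 73°) = 0.5349 I₀ · cos²(30°) = 0.4012 I₀.
I₃ = I₂ cos²(148° − 103°) = 0.4012 I₀ · cos²(45°) = 0.2006 I₀.
After rotation:
I₁ = I₀ cos²(124° − 30°) = I₀ cos²(86°) = 0.004866 I₀.
I₂ = I₁ cos²(103° − 124°) = 0.004866 I₀ · cos²(21°) = 0.004241 I₀.
I₃ = I₂ cos²(148° − 103°) = 0.004241 I₀ · cos²(45°) = 0.002121 I₀.
Ratio = 0.002121 / 0.2006 = 0.01057.

I_new/I_old ≈ 0.0106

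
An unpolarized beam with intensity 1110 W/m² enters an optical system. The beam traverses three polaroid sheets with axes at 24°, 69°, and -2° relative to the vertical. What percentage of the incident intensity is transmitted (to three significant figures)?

Unpolarized light through the first polarizer → I₁ = 1110 W/m²/2 = 555 W/m², polarized at 24°.
I₂ = I₁ · cos²(45°) = 555 · 0.5 = 277.5 W/m².
I₃ = I₂ · cos²(71°) = 277.5 · 0.106 = 29.41 W/m².
That is 2.65% of the incident intensity.

≈ 2.65%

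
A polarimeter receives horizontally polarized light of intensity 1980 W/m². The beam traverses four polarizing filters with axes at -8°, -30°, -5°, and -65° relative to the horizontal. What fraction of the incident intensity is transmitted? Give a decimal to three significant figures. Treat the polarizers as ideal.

I₁ = 1980 W/m² · cos²(8°) = 1942 W/m².
I₂ = I₁ · cos²(22°) = 1942 · 0.8597 = 1669 W/m².
I₃ = I₂ · cos²(25°) = 1669 · 0.8214 = 1371 W/m².
I₄ = I₃ · cos²(60°) = 1371 · 0.25 = 342.8 W/m².
Transmitted fraction = 0.1731.

I/I₀ ≈ 0.173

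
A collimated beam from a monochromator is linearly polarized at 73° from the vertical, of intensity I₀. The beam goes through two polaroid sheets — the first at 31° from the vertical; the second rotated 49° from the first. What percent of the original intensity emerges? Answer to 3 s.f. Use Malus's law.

By Malus's law, I₁ = I₀ cos²(31° − 73°) = I₀ cos²(42°) = 0.5523 I₀.
I₂ = I₁ cos²(49°) = 0.5523 · 0.4304 I₀ = 0.2377 I₀.
That is 23.77% of the incident intensity.

≈ 23.8%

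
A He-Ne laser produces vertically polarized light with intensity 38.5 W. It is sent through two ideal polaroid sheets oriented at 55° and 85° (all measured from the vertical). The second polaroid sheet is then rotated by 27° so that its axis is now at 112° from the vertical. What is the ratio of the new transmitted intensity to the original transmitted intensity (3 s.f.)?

I_new/I_old ≈ 0.396

Before rotation:
By Malus's law, I₁ = I₀ cos²(55° − 0°) = I₀ cos²(55°) = 0.329 I₀.
I₂ = I₁ cos²(85° − 55°) = 0.329 I₀ · cos²(30°) = 0.2467 I₀.
After rotation:
I₁ = I₀ cos²(55° − 0°) = I₀ cos²(55°) = 0.329 I₀.
I₂ = I₁ cos²(112° − 55°) = 0.329 I₀ · cos²(57°) = 0.09759 I₀.
Ratio = 0.09759 / 0.2467 = 0.3955.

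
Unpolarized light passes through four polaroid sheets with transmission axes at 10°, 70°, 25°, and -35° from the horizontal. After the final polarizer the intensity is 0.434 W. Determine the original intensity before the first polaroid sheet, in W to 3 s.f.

Unpolarized light through the first polarizer → I₁ = ½ I₀, now polarized at 10°.
I₂ = I₁ cos²(70° − 10°) = 0.5 I₀ · cos²(60°) = 0.125 I₀.
I₃ = I₂ cos²(25° − 70°) = 0.125 I₀ · cos²(45°) = 0.0625 I₀.
I₄ = I₃ cos²(-35° − 25°) = 0.0625 I₀ · cos²(60°) = 0.01563 I₀.
So 0.434 W = 0.01563 I₀, giving I₀ = 0.434/0.01563 = 27.78 W.

I₀ ≈ 27.8 W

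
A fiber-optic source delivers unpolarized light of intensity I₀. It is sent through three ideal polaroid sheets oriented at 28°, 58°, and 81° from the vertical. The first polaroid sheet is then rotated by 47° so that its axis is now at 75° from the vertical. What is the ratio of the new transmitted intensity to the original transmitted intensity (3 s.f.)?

I_new/I_old ≈ 1.22

Before rotation:
Unpolarized light through the first polarizer → I₁ = ½ I₀, now polarized at 28°.
I₂ = I₁ cos²(58° − 28°) = 0.5 I₀ · cos²(30°) = 0.375 I₀.
I₃ = I₂ cos²(81° − 58°) = 0.375 I₀ · cos²(23°) = 0.3177 I₀.
After rotation:
Unpolarized light through the first polarizer → I₁ = ½ I₀, now polarized at 75°.
I₂ = I₁ cos²(58° − 75°) = 0.5 I₀ · cos²(17°) = 0.4573 I₀.
I₃ = I₂ cos²(81° − 58°) = 0.4573 I₀ · cos²(23°) = 0.3874 I₀.
Ratio = 0.3874 / 0.3177 = 1.219.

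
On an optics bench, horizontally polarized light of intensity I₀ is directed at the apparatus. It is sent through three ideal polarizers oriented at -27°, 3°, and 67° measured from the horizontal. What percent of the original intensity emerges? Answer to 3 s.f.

I₁ = I₀ cos²(-27° − 0°) = I₀ cos²(27°) = 0.7939 I₀.
I₂ = I₁ cos²(3° + 27°) = 0.7939 I₀ · cos²(30°) = 0.5954 I₀.
I₃ = I₂ cos²(67° − 3°) = 0.5954 I₀ · cos²(64°) = 0.1144 I₀.
That is 11.44% of the incident intensity.

≈ 11.4%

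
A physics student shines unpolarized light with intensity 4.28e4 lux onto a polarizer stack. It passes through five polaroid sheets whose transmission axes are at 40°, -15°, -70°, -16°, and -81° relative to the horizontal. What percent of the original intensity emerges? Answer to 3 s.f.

Unpolarized light through the first polarizer → I₁ = 4.28e4 lux/2 = 2.14e+04 lux, polarized at 40°.
I₂ = I₁ · cos²(55°) = 2.14e+04 · 0.329 = 7040 lux.
I₃ = I₂ · cos²(55°) = 7040 · 0.329 = 2316 lux.
I₄ = I₃ · cos²(54°) = 2316 · 0.3455 = 800.2 lux.
I₅ = I₄ · cos²(65°) = 800.2 · 0.1786 = 142.9 lux.
That is 0.3339% of the incident intensity.

≈ 0.334%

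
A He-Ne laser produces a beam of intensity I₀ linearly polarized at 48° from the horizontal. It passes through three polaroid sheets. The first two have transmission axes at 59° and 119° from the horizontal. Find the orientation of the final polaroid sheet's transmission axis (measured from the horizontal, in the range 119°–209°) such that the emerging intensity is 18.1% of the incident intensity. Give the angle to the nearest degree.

I₁ = I₀ cos²(59° − 48°) = I₀ cos²(11°) = 0.9636 I₀.
I₂ = I₁ cos²(119° − 59°) = 0.9636 I₀ · cos²(60°) = 0.2409 I₀.
Need I₃/I₀ = 0.181, so cos²(θ − 119°) = 0.181 / 0.2409 = 0.7514.
θ − 119° = arccos(√0.7514) = 29.9°, giving θ ≈ 119 + 29.9 = 148.9°.

θ ≈ 149°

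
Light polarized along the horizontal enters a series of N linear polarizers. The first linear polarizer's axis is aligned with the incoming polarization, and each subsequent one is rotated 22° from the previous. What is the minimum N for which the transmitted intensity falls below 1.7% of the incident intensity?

N = 28

First polarizer is aligned with the polarization: full transmission.
Each further stage multiplies by cos²(22°) = 0.8597.
After N polarizers: T = 0.8597^(N−1). Require T < 0.017 ⇒ N−1 > ln(0.017)/ln(0.8597) = 26.95, so N−1 ≥ 27 and N = 28.
Check: N=28 gives T = 0.01686 < 0.017; N=27 gives T = 0.01962.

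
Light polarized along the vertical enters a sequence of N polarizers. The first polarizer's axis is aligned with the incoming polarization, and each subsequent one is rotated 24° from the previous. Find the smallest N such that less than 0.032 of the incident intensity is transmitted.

N = 21

First polarizer is aligned with the polarization: full transmission.
Each further stage multiplies by cos²(24°) = 0.8346.
After N polarizers: T = 0.8346^(N−1). Require T < 0.032 ⇒ N−1 > ln(0.032)/ln(0.8346) = 19.03, so N−1 ≥ 20 and N = 21.
Check: N=21 gives T = 0.02687 < 0.032; N=20 gives T = 0.03219.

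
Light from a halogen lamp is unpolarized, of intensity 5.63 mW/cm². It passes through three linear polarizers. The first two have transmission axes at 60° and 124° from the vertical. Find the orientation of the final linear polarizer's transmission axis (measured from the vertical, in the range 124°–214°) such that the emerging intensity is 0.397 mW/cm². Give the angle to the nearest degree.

θ ≈ 155°

Unpolarized light through the first polarizer → I₁ = ½ I₀, now polarized at 60°.
I₂ = I₁ cos²(124° − 60°) = 0.5 I₀ · cos²(64°) = 0.09608 I₀.
Target fraction: 0.397 / 5.63 mW/cm² = 0.07052 of I₀.
Need I₃/I₀ = 0.07052, so cos²(θ − 124°) = 0.07052 / 0.09608 = 0.7339.
θ − 124° = arccos(√0.7339) = 31.1°, giving θ ≈ 124 + 31.1 = 155.1°.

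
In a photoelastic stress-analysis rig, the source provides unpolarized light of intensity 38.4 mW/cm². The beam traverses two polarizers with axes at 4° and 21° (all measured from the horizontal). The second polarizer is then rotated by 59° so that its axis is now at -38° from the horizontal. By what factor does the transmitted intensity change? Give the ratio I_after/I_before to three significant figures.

Before rotation:
Unpolarized light through the first polarizer → I₁ = ½ I₀, now polarized at 4°.
I₂ = I₁ cos²(21° − 4°) = 0.5 I₀ · cos²(17°) = 0.4573 I₀.
After rotation:
Unpolarized light through the first polarizer → I₁ = ½ I₀, now polarized at 4°.
I₂ = I₁ cos²(-38° − 4°) = 0.5 I₀ · cos²(42°) = 0.2761 I₀.
Ratio = 0.2761 / 0.4573 = 0.6039.

I_new/I_old ≈ 0.604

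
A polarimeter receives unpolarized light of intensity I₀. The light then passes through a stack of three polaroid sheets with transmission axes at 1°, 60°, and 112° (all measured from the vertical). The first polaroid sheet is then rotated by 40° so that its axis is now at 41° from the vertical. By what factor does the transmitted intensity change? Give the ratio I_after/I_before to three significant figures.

Before rotation:
Unpolarized light through the first polarizer → I₁ = ½ I₀, now polarized at 1°.
I₂ = I₁ cos²(60° − 1°) = 0.5 I₀ · cos²(59°) = 0.1326 I₀.
I₃ = I₂ cos²(112° − 60°) = 0.1326 I₀ · cos²(52°) = 0.05027 I₀.
After rotation:
Unpolarized light through the first polarizer → I₁ = ½ I₀, now polarized at 41°.
I₂ = I₁ cos²(60° − 41°) = 0.5 I₀ · cos²(19°) = 0.447 I₀.
I₃ = I₂ cos²(112° − 60°) = 0.447 I₀ · cos²(52°) = 0.1694 I₀.
Ratio = 0.1694 / 0.05027 = 3.37.

I_new/I_old ≈ 3.37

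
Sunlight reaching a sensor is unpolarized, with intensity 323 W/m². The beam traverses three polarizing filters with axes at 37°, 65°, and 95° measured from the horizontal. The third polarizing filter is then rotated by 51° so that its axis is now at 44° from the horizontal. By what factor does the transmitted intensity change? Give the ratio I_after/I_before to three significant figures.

Before rotation:
Unpolarized light through the first polarizer → I₁ = ½ I₀, now polarized at 37°.
I₂ = I₁ cos²(65° − 37°) = 0.5 I₀ · cos²(28°) = 0.3898 I₀.
I₃ = I₂ cos²(95° − 65°) = 0.3898 I₀ · cos²(30°) = 0.2923 I₀.
After rotation:
Unpolarized light through the first polarizer → I₁ = ½ I₀, now polarized at 37°.
I₂ = I₁ cos²(65° − 37°) = 0.5 I₀ · cos²(28°) = 0.3898 I₀.
I₃ = I₂ cos²(44° − 65°) = 0.3898 I₀ · cos²(21°) = 0.3397 I₀.
Ratio = 0.3397 / 0.2923 = 1.162.

I_new/I_old ≈ 1.16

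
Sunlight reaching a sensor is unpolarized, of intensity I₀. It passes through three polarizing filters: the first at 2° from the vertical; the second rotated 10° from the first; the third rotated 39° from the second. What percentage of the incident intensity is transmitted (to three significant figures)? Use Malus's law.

≈ 29.3%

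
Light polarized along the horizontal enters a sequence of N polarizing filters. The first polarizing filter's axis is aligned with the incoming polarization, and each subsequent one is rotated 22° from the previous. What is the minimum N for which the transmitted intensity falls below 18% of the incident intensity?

N = 13

First polarizer is aligned with the polarization: full transmission.
Each further stage multiplies by cos²(22°) = 0.8597.
After N polarizers: T = 0.8597^(N−1). Require T < 0.18 ⇒ N−1 > ln(0.18)/ln(0.8597) = 11.34, so N−1 ≥ 12 and N = 13.
Check: N=13 gives T = 0.1629 < 0.18; N=12 gives T = 0.1895.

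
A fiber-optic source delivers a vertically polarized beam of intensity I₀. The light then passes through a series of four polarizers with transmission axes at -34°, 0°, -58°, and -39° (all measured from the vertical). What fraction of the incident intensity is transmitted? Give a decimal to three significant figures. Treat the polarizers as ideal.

I₁ = I₀ cos²(-34° − 0°) = I₀ cos²(34°) = 0.6873 I₀.
I₂ = I₁ cos²(0° + 34°) = 0.6873 I₀ · cos²(34°) = 0.4724 I₀.
I₃ = I₂ cos²(-58° − 0°) = 0.4724 I₀ · cos²(58°) = 0.1327 I₀.
I₄ = I₃ cos²(-39° + 58°) = 0.1327 I₀ · cos²(19°) = 0.1186 I₀.
Transmitted fraction = 0.1186.

≈ 0.119 I₀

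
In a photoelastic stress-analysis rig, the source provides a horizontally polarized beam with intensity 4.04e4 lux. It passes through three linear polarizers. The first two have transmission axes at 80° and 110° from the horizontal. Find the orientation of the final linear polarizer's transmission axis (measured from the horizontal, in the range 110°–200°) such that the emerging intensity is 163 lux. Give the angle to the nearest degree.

θ ≈ 175°

By Malus's law, I₁ = I₀ cos²(80° − 0°) = I₀ cos²(80°) = 0.03015 I₀.
I₂ = I₁ cos²(110° − 80°) = 0.03015 I₀ · cos²(30°) = 0.02262 I₀.
Target fraction: 163 / 4.04e4 lux = 0.004035 of I₀.
Need I₃/I₀ = 0.004035, so cos²(θ − 110°) = 0.004035 / 0.02262 = 0.1784.
θ − 110° = arccos(√0.1784) = 65.0°, giving θ ≈ 110 + 65.0 = 175.0°.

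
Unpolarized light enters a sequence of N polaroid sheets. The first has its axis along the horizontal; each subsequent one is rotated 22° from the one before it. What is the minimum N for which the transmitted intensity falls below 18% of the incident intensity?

First polarizer halves the unpolarized light: factor 1/2.
Each further stage multiplies by cos²(22°) = 0.8597.
After N polarizers: T = 0.5·0.8597^(N−1). Require T < 0.18 ⇒ N−1 > ln(0.18/0.5)/ln(0.8597) = 6.76, so N−1 ≥ 7 and N = 8.
Check: N=8 gives T = 0.1735 < 0.18; N=7 gives T = 0.2018.

N = 8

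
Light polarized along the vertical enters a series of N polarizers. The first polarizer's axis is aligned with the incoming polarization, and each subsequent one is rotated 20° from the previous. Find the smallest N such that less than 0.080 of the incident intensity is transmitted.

First polarizer is aligned with the polarization: full transmission.
Each further stage multiplies by cos²(20°) = 0.883.
After N polarizers: T = 0.883^(N−1). Require T < 0.080 ⇒ N−1 > ln(0.080)/ln(0.883) = 20.30, so N−1 ≥ 21 and N = 22.
Check: N=22 gives T = 0.07335 < 0.080; N=21 gives T = 0.08307.

N = 22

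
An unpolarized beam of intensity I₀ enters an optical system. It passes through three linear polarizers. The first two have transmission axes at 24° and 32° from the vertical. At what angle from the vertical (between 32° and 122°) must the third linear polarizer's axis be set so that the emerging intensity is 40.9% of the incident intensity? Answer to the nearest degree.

Unpolarized light through the first polarizer → I₁ = ½ I₀, now polarized at 24°.
I₂ = I₁ cos²(32° − 24°) = 0.5 I₀ · cos²(8°) = 0.4903 I₀.
Need I₃/I₀ = 0.409, so cos²(θ − 32°) = 0.409 / 0.4903 = 0.8342.
θ − 32° = arccos(√0.8342) = 24.0°, giving θ ≈ 32 + 24.0 = 56.0°.

θ ≈ 56°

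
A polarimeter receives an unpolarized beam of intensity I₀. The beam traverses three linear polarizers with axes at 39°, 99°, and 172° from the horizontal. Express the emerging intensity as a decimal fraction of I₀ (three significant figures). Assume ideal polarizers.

Unpolarized light through the first polarizer → I₁ = ½ I₀, now polarized at 39°.
I₂ = I₁ cos²(99° − 39°) = 0.5 I₀ · cos²(60°) = 0.125 I₀.
I₃ = I₂ cos²(172° − 99°) = 0.125 I₀ · cos²(73°) = 0.01069 I₀.
Transmitted fraction = 0.01069.

≈ 0.0107 I₀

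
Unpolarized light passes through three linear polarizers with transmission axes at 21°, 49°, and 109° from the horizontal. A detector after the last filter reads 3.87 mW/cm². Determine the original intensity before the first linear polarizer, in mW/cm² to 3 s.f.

I₀ ≈ 39.7 mW/cm²

Unpolarized light through the first polarizer → I₁ = ½ I₀, now polarized at 21°.
I₂ = I₁ cos²(49° − 21°) = 0.5 I₀ · cos²(28°) = 0.3898 I₀.
I₃ = I₂ cos²(109° − 49°) = 0.3898 I₀ · cos²(60°) = 0.09745 I₀.
So 3.87 mW/cm² = 0.09745 I₀, giving I₀ = 3.87/0.09745 = 39.71 mW/cm².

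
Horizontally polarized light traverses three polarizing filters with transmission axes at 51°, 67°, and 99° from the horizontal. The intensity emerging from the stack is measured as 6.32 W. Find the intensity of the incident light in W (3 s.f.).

I₀ ≈ 24.0 W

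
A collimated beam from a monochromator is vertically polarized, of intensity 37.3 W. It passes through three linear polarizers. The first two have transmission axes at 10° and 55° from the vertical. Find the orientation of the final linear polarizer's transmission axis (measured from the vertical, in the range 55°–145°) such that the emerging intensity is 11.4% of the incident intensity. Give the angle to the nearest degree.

θ ≈ 116°

By Malus's law, I₁ = I₀ cos²(10° − 0°) = I₀ cos²(10°) = 0.9698 I₀.
I₂ = I₁ cos²(55° − 10°) = 0.9698 I₀ · cos²(45°) = 0.4849 I₀.
Need I₃/I₀ = 0.114, so cos²(θ − 55°) = 0.114 / 0.4849 = 0.2351.
θ − 55° = arccos(√0.2351) = 61.0°, giving θ ≈ 55 + 61.0 = 116.0°.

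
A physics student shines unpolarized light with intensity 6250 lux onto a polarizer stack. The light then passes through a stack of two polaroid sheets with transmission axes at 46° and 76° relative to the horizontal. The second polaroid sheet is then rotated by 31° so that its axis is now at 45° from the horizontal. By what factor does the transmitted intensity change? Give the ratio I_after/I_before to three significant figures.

I_new/I_old ≈ 1.33

Before rotation:
Unpolarized light through the first polarizer → I₁ = ½ I₀, now polarized at 46°.
I₂ = I₁ cos²(76° − 46°) = 0.5 I₀ · cos²(30°) = 0.375 I₀.
After rotation:
Unpolarized light through the first polarizer → I₁ = ½ I₀, now polarized at 46°.
I₂ = I₁ cos²(45° − 46°) = 0.5 I₀ · cos²(1°) = 0.4998 I₀.
Ratio = 0.4998 / 0.375 = 1.333.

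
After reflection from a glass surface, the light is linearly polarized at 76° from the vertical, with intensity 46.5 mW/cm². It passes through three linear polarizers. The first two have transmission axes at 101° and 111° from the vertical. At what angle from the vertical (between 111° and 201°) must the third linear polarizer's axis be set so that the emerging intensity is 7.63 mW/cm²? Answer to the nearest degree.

θ ≈ 174°

I₁ = I₀ cos²(101° − 76°) = I₀ cos²(25°) = 0.8214 I₀.
I₂ = I₁ cos²(111° − 101°) = 0.8214 I₀ · cos²(10°) = 0.7966 I₀.
Target fraction: 7.63 / 46.5 mW/cm² = 0.1641 of I₀.
Need I₃/I₀ = 0.1641, so cos²(θ − 111°) = 0.1641 / 0.7966 = 0.206.
θ − 111° = arccos(√0.206) = 63.0°, giving θ ≈ 111 + 63.0 = 174.0°.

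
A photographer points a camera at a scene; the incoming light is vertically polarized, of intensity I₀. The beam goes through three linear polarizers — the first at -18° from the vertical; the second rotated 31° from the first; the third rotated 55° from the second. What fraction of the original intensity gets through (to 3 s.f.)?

I₁ = I₀ cos²(-18° − 0°) = I₀ cos²(18°) = 0.9045 I₀.
I₂ = I₁ cos²(31°) = 0.9045 · 0.7347 I₀ = 0.6646 I₀.
I₃ = I₂ cos²(55°) = 0.6646 · 0.329 I₀ = 0.2186 I₀.
Transmitted fraction = 0.2186.

≈ 0.219 I₀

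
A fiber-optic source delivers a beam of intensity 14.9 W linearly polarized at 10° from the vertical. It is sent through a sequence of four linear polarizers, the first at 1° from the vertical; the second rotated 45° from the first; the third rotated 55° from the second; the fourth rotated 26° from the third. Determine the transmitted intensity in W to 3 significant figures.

I ≈ 1.93 W

By Malus's law, I₁ = 14.9 W · cos²(9°) = 14.54 W.
I₂ = I₁ · cos²(45°) = 14.54 · 0.5 = 7.268 W.
I₃ = I₂ · cos²(55°) = 7.268 · 0.329 = 2.391 W.
I₄ = I₃ · cos²(26°) = 2.391 · 0.8078 = 1.932 W.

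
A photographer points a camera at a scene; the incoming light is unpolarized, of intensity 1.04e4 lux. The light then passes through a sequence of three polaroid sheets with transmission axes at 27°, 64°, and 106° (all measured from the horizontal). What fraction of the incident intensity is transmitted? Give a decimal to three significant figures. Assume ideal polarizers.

I/I₀ ≈ 0.176

Unpolarized light through the first polarizer → I₁ = 1.04e4 lux/2 = 5200 lux, polarized at 27°.
I₂ = I₁ · cos²(37°) = 5200 · 0.6378 = 3317 lux.
I₃ = I₂ · cos²(42°) = 3317 · 0.5523 = 1832 lux.
Transmitted fraction = 0.1761.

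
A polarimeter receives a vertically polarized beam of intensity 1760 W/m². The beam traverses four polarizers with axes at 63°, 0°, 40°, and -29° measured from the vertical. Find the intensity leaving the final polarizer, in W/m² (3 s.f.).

I ≈ 5.63 W/m²

I₁ = 1760 W/m² · cos²(63°) = 362.7 W/m².
I₂ = I₁ · cos²(63°) = 362.7 · 0.2061 = 74.77 W/m².
I₃ = I₂ · cos²(40°) = 74.77 · 0.5868 = 43.87 W/m².
I₄ = I₃ · cos²(69°) = 43.87 · 0.1284 = 5.635 W/m².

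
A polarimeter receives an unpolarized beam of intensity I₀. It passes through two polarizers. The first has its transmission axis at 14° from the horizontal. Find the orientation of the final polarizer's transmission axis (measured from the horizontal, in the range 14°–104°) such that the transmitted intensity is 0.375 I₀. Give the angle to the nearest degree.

Unpolarized light through the first polarizer → I₁ = ½ I₀, now polarized at 14°.
Need I₂/I₀ = 0.375, so cos²(θ − 14°) = 0.375 / 0.5 = 0.75.
θ − 14° = arccos(√0.75) = 30.0°, giving θ ≈ 14 + 30.0 = 44.0°.

θ ≈ 44°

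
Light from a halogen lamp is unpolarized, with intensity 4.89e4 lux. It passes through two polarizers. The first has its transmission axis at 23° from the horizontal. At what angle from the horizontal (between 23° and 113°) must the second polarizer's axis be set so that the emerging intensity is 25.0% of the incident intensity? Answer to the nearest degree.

θ ≈ 68°

Unpolarized light through the first polarizer → I₁ = ½ I₀, now polarized at 23°.
Need I₂/I₀ = 0.25, so cos²(θ − 23°) = 0.25 / 0.5 = 0.5.
θ − 23° = arccos(√0.5) = 45.0°, giving θ ≈ 23 + 45.0 = 68.0°.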